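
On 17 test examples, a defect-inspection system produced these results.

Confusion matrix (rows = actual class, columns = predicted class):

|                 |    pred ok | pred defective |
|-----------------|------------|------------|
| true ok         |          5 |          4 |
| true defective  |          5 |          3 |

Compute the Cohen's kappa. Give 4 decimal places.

Observed agreement pₒ = trace/N = 8/17 = 0.47059
Expected agreement pₑ = Σ (rowᵢ·colᵢ)/N² = (9·10 + 8·7)/17² = 0.50519
κ = (pₒ − pₑ)/(1 − pₑ) = (0.47059 − 0.50519)/(1 − 0.50519) = -0.0699

-0.0699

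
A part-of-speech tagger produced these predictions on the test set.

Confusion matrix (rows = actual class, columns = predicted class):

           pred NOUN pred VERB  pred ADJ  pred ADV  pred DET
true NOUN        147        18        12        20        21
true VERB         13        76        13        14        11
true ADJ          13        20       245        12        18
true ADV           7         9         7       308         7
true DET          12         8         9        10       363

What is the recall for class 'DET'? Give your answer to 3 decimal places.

0.903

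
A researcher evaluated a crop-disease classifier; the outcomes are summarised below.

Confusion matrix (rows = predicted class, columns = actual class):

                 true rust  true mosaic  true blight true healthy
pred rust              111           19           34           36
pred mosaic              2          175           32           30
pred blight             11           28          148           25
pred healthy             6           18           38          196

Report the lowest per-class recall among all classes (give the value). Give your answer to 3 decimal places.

Per-class recall (TP/(TP+FN)):
  rust: TP=111, FN=2+11+6=19 → 111/130 = 0.8538
  mosaic: TP=175, FN=19+28+18=65 → 175/240 = 0.7292
  blight: TP=148, FN=34+32+38=104 → 148/252 = 0.5873
  healthy: TP=196, FN=36+30+25=91 → 196/287 = 0.6829
Lowest is class 'blight' with recall = 0.587.

0.587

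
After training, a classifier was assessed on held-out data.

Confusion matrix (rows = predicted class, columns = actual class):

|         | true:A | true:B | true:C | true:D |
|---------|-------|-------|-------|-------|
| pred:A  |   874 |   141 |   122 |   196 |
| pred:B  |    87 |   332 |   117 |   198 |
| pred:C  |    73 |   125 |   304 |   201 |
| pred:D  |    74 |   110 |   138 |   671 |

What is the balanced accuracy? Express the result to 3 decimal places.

0.559

Balanced accuracy = mean of per-class recall.
  A: recall = 874/1108 = 0.7888
  B: recall = 332/708 = 0.4689
  C: recall = 304/681 = 0.4464
  D: recall = 671/1266 = 0.5300
Mean = (0.7888 + 0.4689 + 0.4464 + 0.5300) / 4 = 0.559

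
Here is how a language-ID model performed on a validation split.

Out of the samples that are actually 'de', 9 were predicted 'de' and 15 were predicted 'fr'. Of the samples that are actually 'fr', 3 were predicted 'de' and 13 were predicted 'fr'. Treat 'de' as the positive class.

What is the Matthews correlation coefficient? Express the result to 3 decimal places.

0.200

MCC = (TP·TN − FP·FN) / √((TP+FP)(TP+FN)(TN+FP)(TN+FN))
Numerator = 9·13 − 3·15 = 72
Denominator = √(12·24·16·28) = √129024 = 359.1991
MCC = 72 / 359.1991 = 0.200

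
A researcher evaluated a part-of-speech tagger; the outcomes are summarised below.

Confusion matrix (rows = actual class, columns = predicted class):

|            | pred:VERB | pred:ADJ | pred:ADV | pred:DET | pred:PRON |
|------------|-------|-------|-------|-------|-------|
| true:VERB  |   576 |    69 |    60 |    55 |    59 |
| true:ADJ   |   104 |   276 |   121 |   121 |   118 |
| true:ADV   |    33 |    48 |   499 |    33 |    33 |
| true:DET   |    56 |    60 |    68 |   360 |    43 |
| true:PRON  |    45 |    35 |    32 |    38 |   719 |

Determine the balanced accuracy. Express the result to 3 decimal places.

0.658

Balanced accuracy = mean of per-class recall.
  VERB: recall = 576/819 = 0.7033
  ADJ: recall = 276/740 = 0.3730
  ADV: recall = 499/646 = 0.7724
  DET: recall = 360/587 = 0.6133
  PRON: recall = 719/869 = 0.8274
Mean = (0.7033 + 0.3730 + 0.7724 + 0.6133 + 0.8274) / 5 = 0.658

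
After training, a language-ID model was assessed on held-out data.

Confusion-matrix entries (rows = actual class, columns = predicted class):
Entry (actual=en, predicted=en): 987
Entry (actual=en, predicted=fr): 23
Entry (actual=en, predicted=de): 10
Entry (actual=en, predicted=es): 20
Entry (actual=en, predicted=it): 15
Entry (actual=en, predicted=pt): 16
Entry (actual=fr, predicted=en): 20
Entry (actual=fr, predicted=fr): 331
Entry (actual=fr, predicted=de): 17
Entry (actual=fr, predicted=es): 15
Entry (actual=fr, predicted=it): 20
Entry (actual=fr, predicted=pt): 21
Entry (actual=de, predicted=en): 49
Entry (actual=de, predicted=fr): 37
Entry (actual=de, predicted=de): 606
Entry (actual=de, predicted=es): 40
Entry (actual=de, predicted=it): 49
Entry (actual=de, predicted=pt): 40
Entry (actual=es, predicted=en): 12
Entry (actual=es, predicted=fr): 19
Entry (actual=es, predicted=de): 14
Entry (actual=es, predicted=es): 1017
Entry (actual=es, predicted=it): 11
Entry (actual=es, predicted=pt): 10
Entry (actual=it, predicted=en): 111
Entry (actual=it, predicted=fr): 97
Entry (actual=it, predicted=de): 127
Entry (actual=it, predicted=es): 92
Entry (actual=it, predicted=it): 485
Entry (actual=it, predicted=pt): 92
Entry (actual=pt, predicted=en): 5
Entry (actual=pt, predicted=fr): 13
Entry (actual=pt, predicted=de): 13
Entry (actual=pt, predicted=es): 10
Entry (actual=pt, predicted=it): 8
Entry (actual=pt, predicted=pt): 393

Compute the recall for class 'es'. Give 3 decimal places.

Treat 'es' as positive and all other classes as negative.
recall = TP/(TP+FN).
es: TP=1017, FN=12+19+14+11+10=66 → 1017/1083 = 0.9391

0.939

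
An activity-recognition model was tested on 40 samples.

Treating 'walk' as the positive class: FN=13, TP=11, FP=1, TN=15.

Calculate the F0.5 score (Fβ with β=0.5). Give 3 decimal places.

0.764

Fβ = (1+β²)·TP / ((1+β²)·TP + β²·FN + FP), with β²=1/4
= 1.25·11 / (1.25·11 + 0.25·13 + 1) = 0.764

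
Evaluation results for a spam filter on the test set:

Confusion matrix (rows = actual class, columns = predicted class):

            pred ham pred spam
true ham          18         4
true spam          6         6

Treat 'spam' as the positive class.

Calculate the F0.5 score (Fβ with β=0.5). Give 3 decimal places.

Fβ = (1+β²)·TP / ((1+β²)·TP + β²·FN + FP), with β²=1/4
= 1.25·6 / (1.25·6 + 0.25·6 + 4) = 0.577

0.577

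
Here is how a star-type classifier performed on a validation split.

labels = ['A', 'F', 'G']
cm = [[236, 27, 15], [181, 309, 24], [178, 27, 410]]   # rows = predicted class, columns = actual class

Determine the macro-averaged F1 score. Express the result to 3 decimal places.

Per-class F1 score (2·TP/(2·TP+FP+FN)):
  A: TP=236, FP=27+15=42, FN=181+178=359 → 472/873 = 0.5407
  F: TP=309, FP=181+24=205, FN=27+27=54 → 618/877 = 0.7047
  G: TP=410, FP=178+27=205, FN=15+24=39 → 820/1064 = 0.7707
Macro-F1 score = mean = (0.5407 + 0.7047 + 0.7707) / 3 = 0.672

0.672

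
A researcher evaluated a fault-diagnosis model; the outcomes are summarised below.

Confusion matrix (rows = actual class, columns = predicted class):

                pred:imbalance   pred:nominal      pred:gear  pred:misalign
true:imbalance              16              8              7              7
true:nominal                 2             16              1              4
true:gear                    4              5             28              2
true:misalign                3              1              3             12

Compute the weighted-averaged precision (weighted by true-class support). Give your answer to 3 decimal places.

0.619

Per-class precision (TP/(TP+FP)):
  imbalance: TP=16, FP=2+4+3=9 → 16/25 = 0.6400
  nominal: TP=16, FP=8+5+1=14 → 16/30 = 0.5333
  gear: TP=28, FP=7+1+3=11 → 28/39 = 0.7179
  misalign: TP=12, FP=7+4+2=13 → 12/25 = 0.4800
Weighted-precision = Σ (supportᵢ/N)·precisionᵢ with N=119: (38/119)·0.6400 + (23/119)·0.5333 + (39/119)·0.7179 + (19/119)·0.4800 = 0.619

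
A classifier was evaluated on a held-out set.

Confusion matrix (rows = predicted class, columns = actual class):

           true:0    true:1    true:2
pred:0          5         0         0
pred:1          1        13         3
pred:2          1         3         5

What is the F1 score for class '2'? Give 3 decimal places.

0.588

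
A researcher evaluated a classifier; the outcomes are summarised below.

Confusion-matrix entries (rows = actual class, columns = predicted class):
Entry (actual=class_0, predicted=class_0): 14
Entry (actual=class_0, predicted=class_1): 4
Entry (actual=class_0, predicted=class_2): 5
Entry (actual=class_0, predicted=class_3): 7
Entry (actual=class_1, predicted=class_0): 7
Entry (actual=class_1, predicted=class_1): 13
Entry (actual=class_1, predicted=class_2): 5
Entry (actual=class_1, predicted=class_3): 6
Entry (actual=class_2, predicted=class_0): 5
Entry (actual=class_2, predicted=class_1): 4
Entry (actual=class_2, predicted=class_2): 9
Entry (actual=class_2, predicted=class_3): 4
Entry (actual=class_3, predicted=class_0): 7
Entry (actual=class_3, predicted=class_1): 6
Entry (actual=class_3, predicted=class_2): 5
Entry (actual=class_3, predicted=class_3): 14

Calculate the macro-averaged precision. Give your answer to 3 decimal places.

Per-class precision (TP/(TP+FP)):
  class_0: TP=14, FP=7+5+7=19 → 14/33 = 0.4242
  class_1: TP=13, FP=4+4+6=14 → 13/27 = 0.4815
  class_2: TP=9, FP=5+5+5=15 → 9/24 = 0.3750
  class_3: TP=14, FP=7+6+4=17 → 14/31 = 0.4516
Macro-precision = mean = (0.4242 + 0.4815 + 0.3750 + 0.4516) / 4 = 0.433

0.433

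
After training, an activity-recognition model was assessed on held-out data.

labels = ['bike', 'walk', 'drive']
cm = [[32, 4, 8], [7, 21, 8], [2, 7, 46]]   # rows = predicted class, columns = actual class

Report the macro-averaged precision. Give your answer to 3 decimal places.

Per-class precision (TP/(TP+FP)):
  bike: TP=32, FP=4+8=12 → 32/44 = 0.7273
  walk: TP=21, FP=7+8=15 → 21/36 = 0.5833
  drive: TP=46, FP=2+7=9 → 46/55 = 0.8364
Macro-precision = mean = (0.7273 + 0.5833 + 0.8364) / 3 = 0.716

0.716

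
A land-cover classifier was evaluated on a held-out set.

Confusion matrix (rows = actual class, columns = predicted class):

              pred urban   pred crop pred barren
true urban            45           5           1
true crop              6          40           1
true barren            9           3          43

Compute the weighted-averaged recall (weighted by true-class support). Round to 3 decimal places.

0.837

Per-class recall (TP/(TP+FN)):
  urban: TP=45, FN=5+1=6 → 45/51 = 0.8824
  crop: TP=40, FN=6+1=7 → 40/47 = 0.8511
  barren: TP=43, FN=9+3=12 → 43/55 = 0.7818
Weighted-recall = Σ (supportᵢ/N)·recallᵢ with N=153: (51/153)·0.8824 + (47/153)·0.8511 + (55/153)·0.7818 = 0.837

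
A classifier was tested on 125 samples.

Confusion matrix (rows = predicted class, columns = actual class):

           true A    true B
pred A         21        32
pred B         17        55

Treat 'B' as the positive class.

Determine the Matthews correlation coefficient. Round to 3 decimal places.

0.172

MCC = (TP·TN − FP·FN) / √((TP+FP)(TP+FN)(TN+FP)(TN+FN))
Numerator = 55·21 − 17·32 = 611
Denominator = √(72·87·38·53) = √12615696 = 3551.8581
MCC = 611 / 3551.8581 = 0.172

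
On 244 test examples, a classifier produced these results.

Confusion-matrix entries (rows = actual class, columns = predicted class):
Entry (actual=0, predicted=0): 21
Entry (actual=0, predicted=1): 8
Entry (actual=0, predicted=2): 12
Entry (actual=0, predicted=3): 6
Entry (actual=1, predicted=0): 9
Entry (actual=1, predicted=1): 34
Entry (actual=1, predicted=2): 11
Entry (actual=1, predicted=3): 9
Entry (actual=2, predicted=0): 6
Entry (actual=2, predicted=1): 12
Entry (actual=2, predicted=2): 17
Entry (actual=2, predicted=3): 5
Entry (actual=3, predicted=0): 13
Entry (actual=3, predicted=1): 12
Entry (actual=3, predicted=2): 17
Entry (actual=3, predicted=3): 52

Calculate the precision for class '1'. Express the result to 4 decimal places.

0.5152

Treat '1' as positive and all other classes as negative.
precision = TP/(TP+FP).
1: TP=34, FP=8+12+12=32 → 34/66 = 0.51515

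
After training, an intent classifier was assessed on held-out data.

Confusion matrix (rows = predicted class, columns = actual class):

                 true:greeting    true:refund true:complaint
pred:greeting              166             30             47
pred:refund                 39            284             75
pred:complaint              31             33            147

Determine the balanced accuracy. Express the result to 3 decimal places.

0.689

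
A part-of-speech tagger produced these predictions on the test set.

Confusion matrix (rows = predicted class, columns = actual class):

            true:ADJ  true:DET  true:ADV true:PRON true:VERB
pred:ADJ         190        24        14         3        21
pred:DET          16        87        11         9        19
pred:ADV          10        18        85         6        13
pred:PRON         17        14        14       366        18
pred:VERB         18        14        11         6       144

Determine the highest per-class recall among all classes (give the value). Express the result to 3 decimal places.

0.938

Per-class recall (TP/(TP+FN)):
  ADJ: TP=190, FN=16+10+17+18=61 → 190/251 = 0.7570
  DET: TP=87, FN=24+18+14+14=70 → 87/157 = 0.5541
  ADV: TP=85, FN=14+11+14+11=50 → 85/135 = 0.6296
  PRON: TP=366, FN=3+9+6+6=24 → 366/390 = 0.9385
  VERB: TP=144, FN=21+19+13+18=71 → 144/215 = 0.6698
Highest is class 'PRON' with recall = 0.938.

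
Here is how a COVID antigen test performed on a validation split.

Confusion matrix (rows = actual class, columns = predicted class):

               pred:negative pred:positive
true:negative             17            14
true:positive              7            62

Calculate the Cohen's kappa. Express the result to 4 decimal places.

Observed agreement pₒ = trace/N = 79/100 = 0.79000
Expected agreement pₑ = Σ (rowᵢ·colᵢ)/N² = (31·24 + 69·76)/100² = 0.59880
κ = (pₒ − pₑ)/(1 − pₑ) = (0.79000 − 0.59880)/(1 − 0.59880) = 0.4766

0.4766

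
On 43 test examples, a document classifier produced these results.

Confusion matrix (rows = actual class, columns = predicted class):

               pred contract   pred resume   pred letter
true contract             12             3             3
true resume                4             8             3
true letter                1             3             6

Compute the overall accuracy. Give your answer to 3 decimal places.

0.605

Accuracy = trace / total = (12+8+6=26) / 43 = 26/43 = 0.605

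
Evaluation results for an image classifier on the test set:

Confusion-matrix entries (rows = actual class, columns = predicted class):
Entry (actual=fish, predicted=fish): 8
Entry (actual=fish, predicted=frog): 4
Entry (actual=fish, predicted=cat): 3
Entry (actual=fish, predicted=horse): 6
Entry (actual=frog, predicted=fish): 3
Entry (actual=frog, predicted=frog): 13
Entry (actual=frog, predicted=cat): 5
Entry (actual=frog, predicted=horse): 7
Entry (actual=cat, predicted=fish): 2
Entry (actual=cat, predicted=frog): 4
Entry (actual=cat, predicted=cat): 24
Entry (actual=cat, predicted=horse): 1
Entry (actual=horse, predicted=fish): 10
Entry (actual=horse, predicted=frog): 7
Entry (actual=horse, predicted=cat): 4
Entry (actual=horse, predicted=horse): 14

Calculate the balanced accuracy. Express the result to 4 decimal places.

0.5049

Balanced accuracy = mean of per-class recall.
  fish: recall = 8/21 = 0.38095
  frog: recall = 13/28 = 0.46429
  cat: recall = 24/31 = 0.77419
  horse: recall = 14/35 = 0.40000
Mean = (0.38095 + 0.46429 + 0.77419 + 0.40000) / 4 = 0.5049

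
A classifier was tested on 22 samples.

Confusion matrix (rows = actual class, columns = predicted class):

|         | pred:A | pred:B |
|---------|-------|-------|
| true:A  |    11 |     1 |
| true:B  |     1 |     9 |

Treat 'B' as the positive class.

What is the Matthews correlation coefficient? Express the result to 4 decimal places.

MCC = (TP·TN − FP·FN) / √((TP+FP)(TP+FN)(TN+FP)(TN+FN))
Numerator = 9·11 − 1·1 = 98
Denominator = √(10·10·12·12) = √14400 = 120.0000
MCC = 98 / 120.0000 = 0.8167

0.8167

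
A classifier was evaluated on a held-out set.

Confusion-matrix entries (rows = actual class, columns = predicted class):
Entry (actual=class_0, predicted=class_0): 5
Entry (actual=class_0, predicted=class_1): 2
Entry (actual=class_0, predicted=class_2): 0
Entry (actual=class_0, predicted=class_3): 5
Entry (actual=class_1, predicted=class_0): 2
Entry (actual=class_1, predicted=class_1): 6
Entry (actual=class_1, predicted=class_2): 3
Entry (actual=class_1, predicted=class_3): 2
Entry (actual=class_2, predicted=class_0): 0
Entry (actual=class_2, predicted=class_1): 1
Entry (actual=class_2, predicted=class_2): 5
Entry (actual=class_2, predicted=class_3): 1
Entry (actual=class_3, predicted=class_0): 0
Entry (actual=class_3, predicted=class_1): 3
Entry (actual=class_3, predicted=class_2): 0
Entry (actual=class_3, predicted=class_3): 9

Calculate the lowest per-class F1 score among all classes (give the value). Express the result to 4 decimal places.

0.4800

Per-class F1 score (2·TP/(2·TP+FP+FN)):
  class_0: TP=5, FP=2+0+0=2, FN=2+0+5=7 → 10/19 = 0.52632
  class_1: TP=6, FP=2+1+3=6, FN=2+3+2=7 → 12/25 = 0.48000
  class_2: TP=5, FP=0+3+0=3, FN=0+1+1=2 → 10/15 = 0.66667
  class_3: TP=9, FP=5+2+1=8, FN=0+3+0=3 → 18/29 = 0.62069
Lowest is class 'class_1' with F1 score = 0.4800.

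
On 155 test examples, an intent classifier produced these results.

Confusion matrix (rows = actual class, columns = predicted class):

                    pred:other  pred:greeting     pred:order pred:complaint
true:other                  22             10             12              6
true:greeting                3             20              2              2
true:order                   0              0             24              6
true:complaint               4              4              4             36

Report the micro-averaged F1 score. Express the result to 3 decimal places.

Micro-averaging pools counts across classes: ΣTP=102, ΣFP=53, ΣFN=53.
Micro-F1 score = 2·TP/(2·TP+FP+FN) on pooled counts = 0.658 (equals overall accuracy in single-label multiclass).

0.658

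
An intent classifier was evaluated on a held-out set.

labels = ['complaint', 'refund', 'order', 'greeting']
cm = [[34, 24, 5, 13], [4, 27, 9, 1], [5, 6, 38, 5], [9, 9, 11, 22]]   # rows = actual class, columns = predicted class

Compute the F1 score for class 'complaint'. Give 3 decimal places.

F1 score = 2·TP/(2·TP+FP+FN).
complaint: TP=34, FP=4+5+9=18, FN=24+5+13=42 → 68/128 = 0.5313

0.531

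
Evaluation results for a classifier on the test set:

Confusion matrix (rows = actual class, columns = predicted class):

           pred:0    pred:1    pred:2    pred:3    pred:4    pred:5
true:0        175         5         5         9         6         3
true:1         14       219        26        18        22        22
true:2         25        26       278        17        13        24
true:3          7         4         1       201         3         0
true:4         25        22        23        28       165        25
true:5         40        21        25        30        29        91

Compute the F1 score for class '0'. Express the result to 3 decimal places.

F1 score = 2·TP/(2·TP+FP+FN).
0: TP=175, FP=14+25+7+25+40=111, FN=5+5+9+6+3=28 → 350/489 = 0.7157

0.716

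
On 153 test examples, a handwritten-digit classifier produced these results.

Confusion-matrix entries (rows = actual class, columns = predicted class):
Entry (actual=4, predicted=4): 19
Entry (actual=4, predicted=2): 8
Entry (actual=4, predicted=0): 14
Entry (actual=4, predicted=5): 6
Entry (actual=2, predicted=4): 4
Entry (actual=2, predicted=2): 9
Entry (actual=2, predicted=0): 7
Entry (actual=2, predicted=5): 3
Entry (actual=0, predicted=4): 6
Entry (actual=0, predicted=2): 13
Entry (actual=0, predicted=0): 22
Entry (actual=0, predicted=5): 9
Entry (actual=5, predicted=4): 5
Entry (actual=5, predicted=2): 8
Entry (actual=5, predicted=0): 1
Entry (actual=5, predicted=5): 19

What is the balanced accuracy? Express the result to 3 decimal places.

Balanced accuracy = mean of per-class recall.
  4: recall = 19/47 = 0.4043
  2: recall = 9/23 = 0.3913
  0: recall = 22/50 = 0.4400
  5: recall = 19/33 = 0.5758
Mean = (0.4043 + 0.3913 + 0.4400 + 0.5758) / 4 = 0.453

0.453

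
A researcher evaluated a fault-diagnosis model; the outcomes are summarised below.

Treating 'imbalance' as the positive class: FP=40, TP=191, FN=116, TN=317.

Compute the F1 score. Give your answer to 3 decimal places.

0.710

Precision = TP/(TP+FP) = 191/231 = 0.8268
Recall = TP/(TP+FN) = 191/307 = 0.6221
F1 = 2·TP/(2·TP+FP+FN) = 382/538 = 0.710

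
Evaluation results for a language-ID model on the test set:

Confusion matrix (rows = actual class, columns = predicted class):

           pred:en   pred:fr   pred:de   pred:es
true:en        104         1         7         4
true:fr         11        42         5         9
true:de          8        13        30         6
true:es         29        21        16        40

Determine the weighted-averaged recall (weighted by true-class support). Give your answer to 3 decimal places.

0.624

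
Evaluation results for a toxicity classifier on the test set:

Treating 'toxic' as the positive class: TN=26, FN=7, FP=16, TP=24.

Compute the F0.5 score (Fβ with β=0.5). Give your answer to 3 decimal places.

Fβ = (1+β²)·TP / ((1+β²)·TP + β²·FN + FP), with β²=1/4
= 1.25·24 / (1.25·24 + 0.25·7 + 16) = 0.628

0.628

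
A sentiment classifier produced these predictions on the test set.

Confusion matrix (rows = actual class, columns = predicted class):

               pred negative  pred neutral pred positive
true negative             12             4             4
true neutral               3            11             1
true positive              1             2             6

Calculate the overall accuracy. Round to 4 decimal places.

0.6591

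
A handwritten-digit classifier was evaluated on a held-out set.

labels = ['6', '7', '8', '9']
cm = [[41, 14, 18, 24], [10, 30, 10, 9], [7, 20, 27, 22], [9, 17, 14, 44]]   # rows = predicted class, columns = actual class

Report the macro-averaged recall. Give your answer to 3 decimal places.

0.455

Per-class recall (TP/(TP+FN)):
  6: TP=41, FN=10+7+9=26 → 41/67 = 0.6119
  7: TP=30, FN=14+20+17=51 → 30/81 = 0.3704
  8: TP=27, FN=18+10+14=42 → 27/69 = 0.3913
  9: TP=44, FN=24+9+22=55 → 44/99 = 0.4444
Macro-recall = mean = (0.6119 + 0.3704 + 0.3913 + 0.4444) / 4 = 0.455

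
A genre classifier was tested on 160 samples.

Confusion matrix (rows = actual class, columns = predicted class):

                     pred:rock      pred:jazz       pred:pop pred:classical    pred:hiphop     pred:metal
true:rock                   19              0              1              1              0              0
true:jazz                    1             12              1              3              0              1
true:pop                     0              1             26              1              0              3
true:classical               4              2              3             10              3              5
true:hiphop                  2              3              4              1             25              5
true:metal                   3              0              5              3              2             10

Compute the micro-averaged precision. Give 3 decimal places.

Micro-averaging pools counts across classes: ΣTP=102, ΣFP=58, ΣFN=58.
Micro-precision = TP/(TP+FP) on pooled counts = 0.638 (equals overall accuracy in single-label multiclass).

0.638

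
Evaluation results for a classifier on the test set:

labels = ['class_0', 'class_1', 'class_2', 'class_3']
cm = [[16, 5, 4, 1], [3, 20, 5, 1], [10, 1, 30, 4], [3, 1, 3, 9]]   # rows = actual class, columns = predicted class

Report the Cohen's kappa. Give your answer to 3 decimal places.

Observed agreement pₒ = trace/N = 75/116 = 0.6466
Expected agreement pₑ = Σ (rowᵢ·colᵢ)/N² = (26·32 + 29·27 + 45·42 + 16·15)/116² = 0.2783
κ = (pₒ − pₑ)/(1 − pₑ) = (0.6466 − 0.2783)/(1 − 0.2783) = 0.510

0.510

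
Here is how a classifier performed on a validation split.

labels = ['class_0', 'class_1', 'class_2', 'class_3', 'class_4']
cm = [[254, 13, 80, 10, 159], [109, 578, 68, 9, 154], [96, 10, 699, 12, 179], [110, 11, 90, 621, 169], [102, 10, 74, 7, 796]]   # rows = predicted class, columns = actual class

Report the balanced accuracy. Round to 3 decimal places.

Balanced accuracy = mean of per-class recall.
  class_0: recall = 254/671 = 0.3785
  class_1: recall = 578/622 = 0.9293
  class_2: recall = 699/1011 = 0.6914
  class_3: recall = 621/659 = 0.9423
  class_4: recall = 796/1457 = 0.5463
Mean = (0.3785 + 0.9293 + 0.6914 + 0.9423 + 0.5463) / 5 = 0.698

0.698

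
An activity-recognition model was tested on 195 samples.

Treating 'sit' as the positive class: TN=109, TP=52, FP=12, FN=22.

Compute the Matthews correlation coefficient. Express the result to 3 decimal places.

0.624

MCC = (TP·TN − FP·FN) / √((TP+FP)(TP+FN)(TN+FP)(TN+FN))
Numerator = 52·109 − 12·22 = 5404
Denominator = √(64·74·121·131) = √75070336 = 8664.3139
MCC = 5404 / 8664.3139 = 0.624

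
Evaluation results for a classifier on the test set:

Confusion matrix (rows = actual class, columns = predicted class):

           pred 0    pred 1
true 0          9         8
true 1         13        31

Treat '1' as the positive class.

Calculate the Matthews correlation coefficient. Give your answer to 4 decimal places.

MCC = (TP·TN − FP·FN) / √((TP+FP)(TP+FN)(TN+FP)(TN+FN))
Numerator = 31·9 − 8·13 = 175
Denominator = √(39·44·17·22) = √641784 = 801.1142
MCC = 175 / 801.1142 = 0.2184

0.2184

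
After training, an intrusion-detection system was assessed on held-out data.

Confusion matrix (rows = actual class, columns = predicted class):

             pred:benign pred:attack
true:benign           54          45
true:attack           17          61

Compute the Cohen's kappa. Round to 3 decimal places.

0.315

Observed agreement pₒ = trace/N = 115/177 = 0.6497
Expected agreement pₑ = Σ (rowᵢ·colᵢ)/N² = (99·71 + 78·106)/177² = 0.4883
κ = (pₒ − pₑ)/(1 − pₑ) = (0.6497 − 0.4883)/(1 − 0.4883) = 0.315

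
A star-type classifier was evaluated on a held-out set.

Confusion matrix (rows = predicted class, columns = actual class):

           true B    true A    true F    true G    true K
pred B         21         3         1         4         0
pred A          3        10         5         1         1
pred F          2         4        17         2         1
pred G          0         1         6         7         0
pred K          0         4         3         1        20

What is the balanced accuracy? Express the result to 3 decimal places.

0.634

Balanced accuracy = mean of per-class recall.
  B: recall = 21/26 = 0.8077
  A: recall = 10/22 = 0.4545
  F: recall = 17/32 = 0.5313
  G: recall = 7/15 = 0.4667
  K: recall = 20/22 = 0.9091
Mean = (0.8077 + 0.4545 + 0.5313 + 0.4667 + 0.9091) / 5 = 0.634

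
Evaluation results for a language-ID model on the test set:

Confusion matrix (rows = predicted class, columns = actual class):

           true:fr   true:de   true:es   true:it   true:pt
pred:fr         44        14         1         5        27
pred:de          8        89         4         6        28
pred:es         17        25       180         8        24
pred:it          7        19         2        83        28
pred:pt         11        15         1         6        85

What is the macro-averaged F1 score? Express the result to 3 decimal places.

Per-class F1 score (2·TP/(2·TP+FP+FN)):
  fr: TP=44, FP=14+1+5+27=47, FN=8+17+7+11=43 → 88/178 = 0.4944
  de: TP=89, FP=8+4+6+28=46, FN=14+25+19+15=73 → 178/297 = 0.5993
  es: TP=180, FP=17+25+8+24=74, FN=1+4+2+1=8 → 360/442 = 0.8145
  it: TP=83, FP=7+19+2+28=56, FN=5+6+8+6=25 → 166/247 = 0.6721
  pt: TP=85, FP=11+15+1+6=33, FN=27+28+24+28=107 → 170/310 = 0.5484
Macro-F1 score = mean = (0.4944 + 0.5993 + 0.8145 + 0.6721 + 0.5484) / 5 = 0.626

0.626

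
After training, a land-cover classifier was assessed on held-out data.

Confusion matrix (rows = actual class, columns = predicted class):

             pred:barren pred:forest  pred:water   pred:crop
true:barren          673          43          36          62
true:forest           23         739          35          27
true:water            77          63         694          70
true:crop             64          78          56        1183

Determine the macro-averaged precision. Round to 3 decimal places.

0.833

Per-class precision (TP/(TP+FP)):
  barren: TP=673, FP=23+77+64=164 → 673/837 = 0.8041
  forest: TP=739, FP=43+63+78=184 → 739/923 = 0.8007
  water: TP=694, FP=36+35+56=127 → 694/821 = 0.8453
  crop: TP=1183, FP=62+27+70=159 → 1183/1342 = 0.8815
Macro-precision = mean = (0.8041 + 0.8007 + 0.8453 + 0.8815) / 4 = 0.833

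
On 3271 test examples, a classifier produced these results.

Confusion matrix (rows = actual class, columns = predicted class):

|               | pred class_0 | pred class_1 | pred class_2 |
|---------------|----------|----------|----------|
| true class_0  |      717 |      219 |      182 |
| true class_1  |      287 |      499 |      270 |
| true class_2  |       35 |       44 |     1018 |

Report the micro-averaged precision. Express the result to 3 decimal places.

0.683

Micro-averaging pools counts across classes: ΣTP=2234, ΣFP=1037, ΣFN=1037.
Micro-precision = TP/(TP+FP) on pooled counts = 0.683 (equals overall accuracy in single-label multiclass).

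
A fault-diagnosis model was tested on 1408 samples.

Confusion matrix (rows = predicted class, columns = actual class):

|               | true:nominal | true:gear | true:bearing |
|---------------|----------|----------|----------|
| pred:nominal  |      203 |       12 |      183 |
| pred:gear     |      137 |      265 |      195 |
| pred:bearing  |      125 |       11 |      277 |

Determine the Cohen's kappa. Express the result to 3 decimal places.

0.311

Observed agreement pₒ = trace/N = 745/1408 = 0.5291
Expected agreement pₑ = Σ (rowᵢ·colᵢ)/N² = (465·398 + 288·597 + 655·413)/1408² = 0.3165
κ = (pₒ − pₑ)/(1 − pₑ) = (0.5291 − 0.3165)/(1 − 0.3165) = 0.311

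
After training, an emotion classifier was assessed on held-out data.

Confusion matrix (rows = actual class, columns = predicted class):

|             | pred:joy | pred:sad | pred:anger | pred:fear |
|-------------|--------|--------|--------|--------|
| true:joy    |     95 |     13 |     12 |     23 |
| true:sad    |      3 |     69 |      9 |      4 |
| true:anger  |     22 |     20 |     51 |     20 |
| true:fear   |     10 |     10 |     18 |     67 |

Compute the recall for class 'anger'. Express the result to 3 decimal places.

0.451

Treat 'anger' as positive and all other classes as negative.
recall = TP/(TP+FN).
anger: TP=51, FN=22+20+20=62 → 51/113 = 0.4513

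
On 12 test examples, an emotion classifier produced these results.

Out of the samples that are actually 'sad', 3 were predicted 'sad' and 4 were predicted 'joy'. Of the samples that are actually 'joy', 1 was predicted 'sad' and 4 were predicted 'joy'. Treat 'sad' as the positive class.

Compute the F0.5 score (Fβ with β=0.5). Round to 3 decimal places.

0.652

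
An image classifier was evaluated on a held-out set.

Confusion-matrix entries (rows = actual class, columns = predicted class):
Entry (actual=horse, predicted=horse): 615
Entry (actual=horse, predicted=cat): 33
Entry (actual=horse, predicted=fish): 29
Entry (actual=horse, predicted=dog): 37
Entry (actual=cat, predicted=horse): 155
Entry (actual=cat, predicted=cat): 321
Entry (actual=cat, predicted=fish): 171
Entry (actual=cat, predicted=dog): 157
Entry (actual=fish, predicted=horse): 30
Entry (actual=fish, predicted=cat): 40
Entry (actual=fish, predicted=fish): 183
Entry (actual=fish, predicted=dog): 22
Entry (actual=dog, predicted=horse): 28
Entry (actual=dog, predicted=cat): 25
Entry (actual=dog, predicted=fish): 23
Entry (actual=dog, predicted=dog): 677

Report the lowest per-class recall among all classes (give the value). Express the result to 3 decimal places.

Per-class recall (TP/(TP+FN)):
  horse: TP=615, FN=33+29+37=99 → 615/714 = 0.8613
  cat: TP=321, FN=155+171+157=483 → 321/804 = 0.3993
  fish: TP=183, FN=30+40+22=92 → 183/275 = 0.6655
  dog: TP=677, FN=28+25+23=76 → 677/753 = 0.8991
Lowest is class 'cat' with recall = 0.399.

0.399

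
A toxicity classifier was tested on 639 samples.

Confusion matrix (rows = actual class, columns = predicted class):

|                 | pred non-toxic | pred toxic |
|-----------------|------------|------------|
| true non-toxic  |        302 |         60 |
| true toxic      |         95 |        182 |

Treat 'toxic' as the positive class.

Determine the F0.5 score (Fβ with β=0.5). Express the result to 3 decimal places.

0.731

Fβ = (1+β²)·TP / ((1+β²)·TP + β²·FN + FP), with β²=1/4
= 1.25·182 / (1.25·182 + 0.25·95 + 60) = 0.731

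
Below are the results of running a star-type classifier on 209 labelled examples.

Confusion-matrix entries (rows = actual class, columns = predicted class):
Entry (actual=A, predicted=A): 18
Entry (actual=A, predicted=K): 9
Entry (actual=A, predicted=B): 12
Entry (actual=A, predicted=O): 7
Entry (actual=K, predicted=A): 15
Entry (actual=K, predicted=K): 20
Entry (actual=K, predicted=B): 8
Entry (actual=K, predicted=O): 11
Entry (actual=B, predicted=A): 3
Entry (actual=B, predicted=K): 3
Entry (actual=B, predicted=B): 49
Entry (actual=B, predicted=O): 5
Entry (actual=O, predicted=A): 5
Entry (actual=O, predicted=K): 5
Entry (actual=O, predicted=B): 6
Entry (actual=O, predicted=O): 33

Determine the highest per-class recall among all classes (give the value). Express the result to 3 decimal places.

Per-class recall (TP/(TP+FN)):
  A: TP=18, FN=9+12+7=28 → 18/46 = 0.3913
  K: TP=20, FN=15+8+11=34 → 20/54 = 0.3704
  B: TP=49, FN=3+3+5=11 → 49/60 = 0.8167
  O: TP=33, FN=5+5+6=16 → 33/49 = 0.6735
Highest is class 'B' with recall = 0.817.

0.817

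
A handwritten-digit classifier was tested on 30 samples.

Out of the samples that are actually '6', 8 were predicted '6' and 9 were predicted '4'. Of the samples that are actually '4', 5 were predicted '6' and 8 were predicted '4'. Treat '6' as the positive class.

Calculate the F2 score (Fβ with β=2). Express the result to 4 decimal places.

0.4938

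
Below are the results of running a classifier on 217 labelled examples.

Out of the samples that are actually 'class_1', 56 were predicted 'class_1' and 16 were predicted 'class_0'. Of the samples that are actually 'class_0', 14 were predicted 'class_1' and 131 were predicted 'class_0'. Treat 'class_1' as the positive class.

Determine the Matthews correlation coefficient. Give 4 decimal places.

0.6862

MCC = (TP·TN − FP·FN) / √((TP+FP)(TP+FN)(TN+FP)(TN+FN))
Numerator = 56·131 − 14·16 = 7112
Denominator = √(70·72·145·147) = √107427600 = 10364.7287
MCC = 7112 / 10364.7287 = 0.6862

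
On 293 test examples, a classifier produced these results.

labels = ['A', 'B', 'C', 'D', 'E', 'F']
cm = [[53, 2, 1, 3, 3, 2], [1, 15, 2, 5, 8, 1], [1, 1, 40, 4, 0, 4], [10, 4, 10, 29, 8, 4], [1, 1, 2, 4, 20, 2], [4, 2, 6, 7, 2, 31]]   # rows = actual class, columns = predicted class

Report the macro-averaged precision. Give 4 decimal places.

0.6272

Per-class precision (TP/(TP+FP)):
  A: TP=53, FP=1+1+10+1+4=17 → 53/70 = 0.75714
  B: TP=15, FP=2+1+4+1+2=10 → 15/25 = 0.60000
  C: TP=40, FP=1+2+10+2+6=21 → 40/61 = 0.65574
  D: TP=29, FP=3+5+4+4+7=23 → 29/52 = 0.55769
  E: TP=20, FP=3+8+0+8+2=21 → 20/41 = 0.48780
  F: TP=31, FP=2+1+4+4+2=13 → 31/44 = 0.70455
Macro-precision = mean = (0.75714 + 0.60000 + 0.65574 + 0.55769 + 0.48780 + 0.70455) / 6 = 0.6272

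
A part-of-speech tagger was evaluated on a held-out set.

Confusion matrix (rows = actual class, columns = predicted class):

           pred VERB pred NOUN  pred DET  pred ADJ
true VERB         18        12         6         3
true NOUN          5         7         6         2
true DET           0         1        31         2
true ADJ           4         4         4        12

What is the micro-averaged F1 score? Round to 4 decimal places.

0.5812

Micro-averaging pools counts across classes: ΣTP=68, ΣFP=49, ΣFN=49.
Micro-F1 score = 2·TP/(2·TP+FP+FN) on pooled counts = 0.5812 (equals overall accuracy in single-label multiclass).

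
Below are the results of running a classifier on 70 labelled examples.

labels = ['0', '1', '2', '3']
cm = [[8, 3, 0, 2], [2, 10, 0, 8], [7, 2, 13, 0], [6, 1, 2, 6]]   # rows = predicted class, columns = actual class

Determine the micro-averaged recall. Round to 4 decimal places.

Micro-averaging pools counts across classes: ΣTP=37, ΣFP=33, ΣFN=33.
Micro-recall = TP/(TP+FN) on pooled counts = 0.5286 (equals overall accuracy in single-label multiclass).

0.5286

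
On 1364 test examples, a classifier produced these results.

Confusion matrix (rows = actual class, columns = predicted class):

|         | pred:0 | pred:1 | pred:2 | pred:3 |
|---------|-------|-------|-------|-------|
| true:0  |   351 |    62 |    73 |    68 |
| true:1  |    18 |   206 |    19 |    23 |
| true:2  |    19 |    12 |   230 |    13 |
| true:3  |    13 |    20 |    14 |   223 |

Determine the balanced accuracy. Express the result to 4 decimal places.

0.7683

Balanced accuracy = mean of per-class recall.
  0: recall = 351/554 = 0.63357
  1: recall = 206/266 = 0.77444
  2: recall = 230/274 = 0.83942
  3: recall = 223/270 = 0.82593
Mean = (0.63357 + 0.77444 + 0.83942 + 0.82593) / 4 = 0.7683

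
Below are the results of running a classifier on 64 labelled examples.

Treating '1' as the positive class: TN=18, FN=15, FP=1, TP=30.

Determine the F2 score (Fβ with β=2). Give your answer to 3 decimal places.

Fβ = (1+β²)·TP / ((1+β²)·TP + β²·FN + FP), with β²=4
= 5·30 / (5·30 + 4·15 + 1) = 0.711

0.711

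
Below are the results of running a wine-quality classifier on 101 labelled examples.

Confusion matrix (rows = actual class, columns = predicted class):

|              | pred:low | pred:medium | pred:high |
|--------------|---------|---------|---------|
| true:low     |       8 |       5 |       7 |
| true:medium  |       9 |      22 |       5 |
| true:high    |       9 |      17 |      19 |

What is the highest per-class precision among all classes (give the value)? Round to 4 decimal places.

0.6129

Per-class precision (TP/(TP+FP)):
  low: TP=8, FP=9+9=18 → 8/26 = 0.30769
  medium: TP=22, FP=5+17=22 → 22/44 = 0.50000
  high: TP=19, FP=7+5=12 → 19/31 = 0.61290
Highest is class 'high' with precision = 0.6129.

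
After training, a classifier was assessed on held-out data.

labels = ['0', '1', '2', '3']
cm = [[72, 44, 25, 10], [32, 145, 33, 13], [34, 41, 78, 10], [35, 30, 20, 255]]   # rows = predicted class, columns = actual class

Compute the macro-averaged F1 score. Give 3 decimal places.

0.586

Per-class F1 score (2·TP/(2·TP+FP+FN)):
  0: TP=72, FP=44+25+10=79, FN=32+34+35=101 → 144/324 = 0.4444
  1: TP=145, FP=32+33+13=78, FN=44+41+30=115 → 290/483 = 0.6004
  2: TP=78, FP=34+41+10=85, FN=25+33+20=78 → 156/319 = 0.4890
  3: TP=255, FP=35+30+20=85, FN=10+13+10=33 → 510/628 = 0.8121
Macro-F1 score = mean = (0.4444 + 0.6004 + 0.4890 + 0.8121) / 4 = 0.586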